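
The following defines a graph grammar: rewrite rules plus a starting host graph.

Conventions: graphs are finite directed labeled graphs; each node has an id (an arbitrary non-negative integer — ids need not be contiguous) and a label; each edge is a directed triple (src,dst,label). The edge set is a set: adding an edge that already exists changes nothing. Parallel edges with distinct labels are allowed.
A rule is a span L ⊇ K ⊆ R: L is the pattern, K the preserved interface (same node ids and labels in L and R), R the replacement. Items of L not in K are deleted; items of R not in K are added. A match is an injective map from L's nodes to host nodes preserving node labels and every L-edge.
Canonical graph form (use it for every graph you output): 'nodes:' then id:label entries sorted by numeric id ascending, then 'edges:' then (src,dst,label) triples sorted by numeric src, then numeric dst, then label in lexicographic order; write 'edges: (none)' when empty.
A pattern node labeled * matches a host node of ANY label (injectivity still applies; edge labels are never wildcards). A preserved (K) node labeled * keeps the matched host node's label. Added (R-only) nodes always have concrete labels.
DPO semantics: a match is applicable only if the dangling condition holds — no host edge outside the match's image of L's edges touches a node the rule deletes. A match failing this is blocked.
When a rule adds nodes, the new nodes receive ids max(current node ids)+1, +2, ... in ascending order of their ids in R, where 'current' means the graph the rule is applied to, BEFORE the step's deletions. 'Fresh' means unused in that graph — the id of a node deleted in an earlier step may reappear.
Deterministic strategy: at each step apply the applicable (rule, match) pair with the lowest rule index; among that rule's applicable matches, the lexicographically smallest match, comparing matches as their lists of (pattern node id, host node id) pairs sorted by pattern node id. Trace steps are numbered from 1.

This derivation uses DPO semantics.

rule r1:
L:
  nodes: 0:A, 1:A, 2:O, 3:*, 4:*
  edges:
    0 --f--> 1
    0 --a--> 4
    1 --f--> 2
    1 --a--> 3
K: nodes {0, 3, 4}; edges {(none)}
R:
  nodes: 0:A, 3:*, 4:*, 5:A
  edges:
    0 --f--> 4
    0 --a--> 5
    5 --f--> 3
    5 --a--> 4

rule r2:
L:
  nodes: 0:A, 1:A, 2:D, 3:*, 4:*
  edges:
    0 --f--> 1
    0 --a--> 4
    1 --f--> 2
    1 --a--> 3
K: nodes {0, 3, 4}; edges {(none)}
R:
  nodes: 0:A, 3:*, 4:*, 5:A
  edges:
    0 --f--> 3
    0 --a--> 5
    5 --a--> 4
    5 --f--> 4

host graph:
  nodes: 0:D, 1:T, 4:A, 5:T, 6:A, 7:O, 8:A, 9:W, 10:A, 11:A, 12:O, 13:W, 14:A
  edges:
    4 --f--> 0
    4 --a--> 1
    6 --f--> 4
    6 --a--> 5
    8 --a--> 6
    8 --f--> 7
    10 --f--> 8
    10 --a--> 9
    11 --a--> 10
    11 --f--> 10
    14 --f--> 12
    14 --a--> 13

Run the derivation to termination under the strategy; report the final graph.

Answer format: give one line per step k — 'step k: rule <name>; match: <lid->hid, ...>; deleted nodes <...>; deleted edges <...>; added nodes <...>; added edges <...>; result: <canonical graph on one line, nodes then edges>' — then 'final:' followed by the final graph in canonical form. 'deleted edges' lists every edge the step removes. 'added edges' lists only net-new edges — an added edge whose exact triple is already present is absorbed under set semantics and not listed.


step 1: rule r1; match: 0->10, 1->8, 2->7, 3->6, 4->9; deleted nodes 7, 8; deleted edges (8,6,a); (8,7,f); (10,8,f); (10,9,a); added nodes 15; added edges (10,9,f); (10,15,a); (15,6,f); (15,9,a); result: nodes: 0:D, 1:T, 4:A, 5:T, 6:A, 9:W, 10:A, 11:A, 12:O, 13:W, 14:A, 15:A edges: (4,0,f); (4,1,a); (6,4,f); (6,5,a); (10,9,f); (10,15,a); (11,10,a); (11,10,f); (14,12,f); (14,13,a); (15,6,f); (15,9,a)
step 2: rule r2; match: 0->6, 1->4, 2->0, 3->1, 4->5; deleted nodes 0, 4; deleted edges (4,0,f); (4,1,a); (6,4,f); (6,5,a); added nodes 16; added edges (6,1,f); (6,16,a); (16,5,a); (16,5,f); result: nodes: 1:T, 5:T, 6:A, 9:W, 10:A, 11:A, 12:O, 13:W, 14:A, 15:A, 16:A edges: (6,1,f); (6,16,a); (10,9,f); (10,15,a); (11,10,a); (11,10,f); (14,12,f); (14,13,a); (15,6,f); (15,9,a); (16,5,a); (16,5,f)
final:
nodes: 1:T, 5:T, 6:A, 9:W, 10:A, 11:A, 12:O, 13:W, 14:A, 15:A, 16:A
edges: (6,1,f); (6,16,a); (10,9,f); (10,15,a); (11,10,a); (11,10,f); (14,12,f); (14,13,a); (15,6,f); (15,9,a); (16,5,a); (16,5,f)


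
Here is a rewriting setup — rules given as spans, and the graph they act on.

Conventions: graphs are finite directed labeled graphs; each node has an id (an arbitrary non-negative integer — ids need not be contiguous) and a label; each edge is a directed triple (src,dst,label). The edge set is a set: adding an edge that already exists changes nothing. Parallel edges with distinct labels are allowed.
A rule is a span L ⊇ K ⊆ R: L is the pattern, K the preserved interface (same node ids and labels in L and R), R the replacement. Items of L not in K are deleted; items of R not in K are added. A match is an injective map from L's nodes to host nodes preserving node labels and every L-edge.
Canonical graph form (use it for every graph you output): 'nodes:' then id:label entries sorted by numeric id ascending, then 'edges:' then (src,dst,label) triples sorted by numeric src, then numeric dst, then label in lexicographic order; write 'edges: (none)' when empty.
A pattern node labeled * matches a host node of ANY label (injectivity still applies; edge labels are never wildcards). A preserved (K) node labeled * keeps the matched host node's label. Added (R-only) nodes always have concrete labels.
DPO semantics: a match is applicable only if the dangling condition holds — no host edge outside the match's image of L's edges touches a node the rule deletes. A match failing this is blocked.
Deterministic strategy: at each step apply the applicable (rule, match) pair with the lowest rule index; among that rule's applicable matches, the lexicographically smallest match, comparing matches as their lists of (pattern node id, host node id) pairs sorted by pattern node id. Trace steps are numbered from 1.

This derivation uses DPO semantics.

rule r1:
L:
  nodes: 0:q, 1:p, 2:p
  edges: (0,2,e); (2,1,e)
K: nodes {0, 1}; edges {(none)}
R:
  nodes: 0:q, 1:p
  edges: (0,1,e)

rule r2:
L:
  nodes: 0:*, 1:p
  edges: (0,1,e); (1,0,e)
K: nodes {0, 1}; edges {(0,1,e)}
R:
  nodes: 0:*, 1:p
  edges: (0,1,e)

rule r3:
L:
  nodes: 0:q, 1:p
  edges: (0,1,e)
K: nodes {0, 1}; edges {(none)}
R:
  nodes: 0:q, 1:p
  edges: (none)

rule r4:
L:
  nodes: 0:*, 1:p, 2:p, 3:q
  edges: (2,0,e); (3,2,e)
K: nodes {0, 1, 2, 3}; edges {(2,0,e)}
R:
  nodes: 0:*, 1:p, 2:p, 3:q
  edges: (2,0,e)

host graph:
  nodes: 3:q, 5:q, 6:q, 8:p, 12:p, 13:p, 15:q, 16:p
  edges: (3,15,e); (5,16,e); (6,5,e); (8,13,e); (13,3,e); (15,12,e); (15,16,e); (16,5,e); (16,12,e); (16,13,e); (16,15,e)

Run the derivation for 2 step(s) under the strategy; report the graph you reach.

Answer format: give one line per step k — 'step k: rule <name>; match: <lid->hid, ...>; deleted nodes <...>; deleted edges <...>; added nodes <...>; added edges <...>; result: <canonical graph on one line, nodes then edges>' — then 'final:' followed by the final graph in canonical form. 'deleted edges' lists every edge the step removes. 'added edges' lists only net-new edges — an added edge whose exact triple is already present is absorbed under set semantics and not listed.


step 1: rule r2; match: 0->5, 1->16; deleted nodes (none); deleted edges (16,5,e); added nodes (none); added edges (none); result: nodes: 3:q, 5:q, 6:q, 8:p, 12:p, 13:p, 15:q, 16:p edges: (3,15,e); (5,16,e); (6,5,e); (8,13,e); (13,3,e); (15,12,e); (15,16,e); (16,12,e); (16,13,e); (16,15,e)
step 2: rule r2; match: 0->15, 1->16; deleted nodes (none); deleted edges (16,15,e); added nodes (none); added edges (none); result: nodes: 3:q, 5:q, 6:q, 8:p, 12:p, 13:p, 15:q, 16:p edges: (3,15,e); (5,16,e); (6,5,e); (8,13,e); (13,3,e); (15,12,e); (15,16,e); (16,12,e); (16,13,e)
final:
nodes: 3:q, 5:q, 6:q, 8:p, 12:p, 13:p, 15:q, 16:p
edges: (3,15,e); (5,16,e); (6,5,e); (8,13,e); (13,3,e); (15,12,e); (15,16,e); (16,12,e); (16,13,e)


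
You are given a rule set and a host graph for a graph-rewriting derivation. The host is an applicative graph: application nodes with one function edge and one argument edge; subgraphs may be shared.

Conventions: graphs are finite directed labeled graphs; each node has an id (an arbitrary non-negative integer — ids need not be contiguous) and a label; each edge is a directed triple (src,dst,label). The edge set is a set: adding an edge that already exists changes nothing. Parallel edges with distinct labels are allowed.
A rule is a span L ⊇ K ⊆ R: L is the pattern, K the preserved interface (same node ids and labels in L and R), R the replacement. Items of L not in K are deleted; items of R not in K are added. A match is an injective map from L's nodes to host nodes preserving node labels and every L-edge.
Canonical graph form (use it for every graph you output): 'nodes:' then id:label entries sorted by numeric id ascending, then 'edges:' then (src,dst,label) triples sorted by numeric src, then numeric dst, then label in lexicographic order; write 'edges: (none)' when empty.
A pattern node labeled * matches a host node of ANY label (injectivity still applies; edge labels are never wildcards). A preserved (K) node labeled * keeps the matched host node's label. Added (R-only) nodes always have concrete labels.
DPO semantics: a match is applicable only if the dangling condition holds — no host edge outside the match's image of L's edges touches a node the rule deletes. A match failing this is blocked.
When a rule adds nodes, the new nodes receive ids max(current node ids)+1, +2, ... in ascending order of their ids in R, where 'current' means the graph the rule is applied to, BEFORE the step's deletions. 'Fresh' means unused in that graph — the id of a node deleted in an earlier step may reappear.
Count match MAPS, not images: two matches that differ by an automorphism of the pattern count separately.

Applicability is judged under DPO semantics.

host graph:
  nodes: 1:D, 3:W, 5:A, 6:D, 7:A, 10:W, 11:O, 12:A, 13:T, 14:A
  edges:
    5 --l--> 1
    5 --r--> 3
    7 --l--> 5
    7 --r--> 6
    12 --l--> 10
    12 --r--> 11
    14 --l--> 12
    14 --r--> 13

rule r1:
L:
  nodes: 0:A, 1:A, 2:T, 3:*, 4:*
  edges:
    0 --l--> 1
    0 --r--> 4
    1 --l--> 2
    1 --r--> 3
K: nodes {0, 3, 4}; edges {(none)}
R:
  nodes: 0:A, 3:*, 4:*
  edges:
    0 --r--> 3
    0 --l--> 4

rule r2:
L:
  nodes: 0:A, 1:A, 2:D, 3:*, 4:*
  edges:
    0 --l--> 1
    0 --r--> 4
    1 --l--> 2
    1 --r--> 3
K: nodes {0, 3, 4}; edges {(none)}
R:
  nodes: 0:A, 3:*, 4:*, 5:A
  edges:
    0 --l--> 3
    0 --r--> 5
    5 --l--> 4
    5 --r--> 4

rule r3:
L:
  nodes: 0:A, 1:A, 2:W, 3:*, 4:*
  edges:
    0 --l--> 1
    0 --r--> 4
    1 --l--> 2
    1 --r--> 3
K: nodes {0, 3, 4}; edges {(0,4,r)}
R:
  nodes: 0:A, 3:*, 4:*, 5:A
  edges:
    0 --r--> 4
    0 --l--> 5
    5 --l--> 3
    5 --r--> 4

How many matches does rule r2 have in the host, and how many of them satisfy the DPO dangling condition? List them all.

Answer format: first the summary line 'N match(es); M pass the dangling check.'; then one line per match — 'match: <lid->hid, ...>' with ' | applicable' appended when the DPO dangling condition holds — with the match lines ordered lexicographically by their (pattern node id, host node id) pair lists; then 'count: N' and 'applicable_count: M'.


1 match(es); 1 pass the dangling check.
match: 0->7, 1->5, 2->1, 3->3, 4->6 | applicable
count: 1
applicable_count: 1


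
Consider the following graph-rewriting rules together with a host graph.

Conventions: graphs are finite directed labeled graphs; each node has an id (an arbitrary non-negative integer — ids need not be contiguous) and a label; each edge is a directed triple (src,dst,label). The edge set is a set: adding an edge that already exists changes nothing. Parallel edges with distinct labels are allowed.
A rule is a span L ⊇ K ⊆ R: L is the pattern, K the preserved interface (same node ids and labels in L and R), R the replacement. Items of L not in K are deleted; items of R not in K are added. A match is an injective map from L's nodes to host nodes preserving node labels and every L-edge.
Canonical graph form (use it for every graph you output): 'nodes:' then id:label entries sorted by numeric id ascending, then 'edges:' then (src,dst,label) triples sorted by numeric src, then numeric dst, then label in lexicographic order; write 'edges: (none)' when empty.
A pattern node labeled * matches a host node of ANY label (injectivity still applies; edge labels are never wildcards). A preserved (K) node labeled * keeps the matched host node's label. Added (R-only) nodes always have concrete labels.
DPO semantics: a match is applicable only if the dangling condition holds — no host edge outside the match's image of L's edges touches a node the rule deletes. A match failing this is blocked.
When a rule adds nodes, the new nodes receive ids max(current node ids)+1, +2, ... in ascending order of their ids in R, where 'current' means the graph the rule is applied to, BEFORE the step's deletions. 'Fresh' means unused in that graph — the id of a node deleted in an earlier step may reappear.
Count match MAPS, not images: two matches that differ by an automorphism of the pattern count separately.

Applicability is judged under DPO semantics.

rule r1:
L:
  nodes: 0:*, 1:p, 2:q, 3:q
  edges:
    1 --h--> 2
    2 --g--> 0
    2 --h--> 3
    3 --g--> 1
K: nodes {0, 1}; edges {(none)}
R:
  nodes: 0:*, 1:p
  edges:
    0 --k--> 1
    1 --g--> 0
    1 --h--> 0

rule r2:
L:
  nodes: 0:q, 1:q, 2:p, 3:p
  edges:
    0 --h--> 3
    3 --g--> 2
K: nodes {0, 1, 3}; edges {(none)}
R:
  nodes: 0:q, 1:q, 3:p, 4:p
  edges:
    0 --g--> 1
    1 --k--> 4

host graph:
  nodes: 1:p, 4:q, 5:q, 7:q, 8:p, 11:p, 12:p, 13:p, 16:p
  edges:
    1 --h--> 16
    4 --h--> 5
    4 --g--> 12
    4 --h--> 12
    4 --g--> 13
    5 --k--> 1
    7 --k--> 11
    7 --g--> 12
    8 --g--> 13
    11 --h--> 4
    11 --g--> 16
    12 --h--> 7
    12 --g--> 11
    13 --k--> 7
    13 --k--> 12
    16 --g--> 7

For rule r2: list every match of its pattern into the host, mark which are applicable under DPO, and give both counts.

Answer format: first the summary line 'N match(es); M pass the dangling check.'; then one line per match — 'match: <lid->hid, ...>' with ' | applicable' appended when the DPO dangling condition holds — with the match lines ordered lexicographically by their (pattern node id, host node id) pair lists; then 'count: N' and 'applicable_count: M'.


2 match(es); 0 pass the dangling check.
match: 0->4, 1->5, 2->11, 3->12
match: 0->4, 1->7, 2->11, 3->12
count: 2
applicable_count: 0


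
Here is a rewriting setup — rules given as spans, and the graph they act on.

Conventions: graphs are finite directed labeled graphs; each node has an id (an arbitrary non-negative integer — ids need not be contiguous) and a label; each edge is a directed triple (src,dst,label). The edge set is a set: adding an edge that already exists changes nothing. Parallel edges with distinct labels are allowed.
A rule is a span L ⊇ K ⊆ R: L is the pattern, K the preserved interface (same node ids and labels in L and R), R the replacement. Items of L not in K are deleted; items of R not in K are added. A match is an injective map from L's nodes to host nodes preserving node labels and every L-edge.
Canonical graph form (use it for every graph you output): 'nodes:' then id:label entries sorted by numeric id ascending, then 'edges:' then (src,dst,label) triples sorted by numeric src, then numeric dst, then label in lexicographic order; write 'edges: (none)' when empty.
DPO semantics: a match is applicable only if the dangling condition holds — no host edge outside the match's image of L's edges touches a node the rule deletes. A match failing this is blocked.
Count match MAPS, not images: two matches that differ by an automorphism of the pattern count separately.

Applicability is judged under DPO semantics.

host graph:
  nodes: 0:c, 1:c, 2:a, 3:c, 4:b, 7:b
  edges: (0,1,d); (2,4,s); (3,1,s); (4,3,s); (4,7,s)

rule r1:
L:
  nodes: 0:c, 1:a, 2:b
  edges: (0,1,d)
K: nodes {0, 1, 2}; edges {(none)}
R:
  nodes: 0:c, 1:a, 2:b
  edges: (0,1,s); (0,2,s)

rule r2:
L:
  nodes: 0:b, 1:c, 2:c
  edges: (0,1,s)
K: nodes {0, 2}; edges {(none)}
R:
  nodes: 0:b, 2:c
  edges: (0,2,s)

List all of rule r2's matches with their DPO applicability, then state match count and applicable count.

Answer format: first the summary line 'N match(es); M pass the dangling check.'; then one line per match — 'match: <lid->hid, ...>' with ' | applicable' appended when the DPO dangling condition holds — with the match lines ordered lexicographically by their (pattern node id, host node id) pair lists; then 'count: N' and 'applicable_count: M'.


2 match(es); 0 pass the dangling check.
match: 0->4, 1->3, 2->0
match: 0->4, 1->3, 2->1
count: 2
applicable_count: 0


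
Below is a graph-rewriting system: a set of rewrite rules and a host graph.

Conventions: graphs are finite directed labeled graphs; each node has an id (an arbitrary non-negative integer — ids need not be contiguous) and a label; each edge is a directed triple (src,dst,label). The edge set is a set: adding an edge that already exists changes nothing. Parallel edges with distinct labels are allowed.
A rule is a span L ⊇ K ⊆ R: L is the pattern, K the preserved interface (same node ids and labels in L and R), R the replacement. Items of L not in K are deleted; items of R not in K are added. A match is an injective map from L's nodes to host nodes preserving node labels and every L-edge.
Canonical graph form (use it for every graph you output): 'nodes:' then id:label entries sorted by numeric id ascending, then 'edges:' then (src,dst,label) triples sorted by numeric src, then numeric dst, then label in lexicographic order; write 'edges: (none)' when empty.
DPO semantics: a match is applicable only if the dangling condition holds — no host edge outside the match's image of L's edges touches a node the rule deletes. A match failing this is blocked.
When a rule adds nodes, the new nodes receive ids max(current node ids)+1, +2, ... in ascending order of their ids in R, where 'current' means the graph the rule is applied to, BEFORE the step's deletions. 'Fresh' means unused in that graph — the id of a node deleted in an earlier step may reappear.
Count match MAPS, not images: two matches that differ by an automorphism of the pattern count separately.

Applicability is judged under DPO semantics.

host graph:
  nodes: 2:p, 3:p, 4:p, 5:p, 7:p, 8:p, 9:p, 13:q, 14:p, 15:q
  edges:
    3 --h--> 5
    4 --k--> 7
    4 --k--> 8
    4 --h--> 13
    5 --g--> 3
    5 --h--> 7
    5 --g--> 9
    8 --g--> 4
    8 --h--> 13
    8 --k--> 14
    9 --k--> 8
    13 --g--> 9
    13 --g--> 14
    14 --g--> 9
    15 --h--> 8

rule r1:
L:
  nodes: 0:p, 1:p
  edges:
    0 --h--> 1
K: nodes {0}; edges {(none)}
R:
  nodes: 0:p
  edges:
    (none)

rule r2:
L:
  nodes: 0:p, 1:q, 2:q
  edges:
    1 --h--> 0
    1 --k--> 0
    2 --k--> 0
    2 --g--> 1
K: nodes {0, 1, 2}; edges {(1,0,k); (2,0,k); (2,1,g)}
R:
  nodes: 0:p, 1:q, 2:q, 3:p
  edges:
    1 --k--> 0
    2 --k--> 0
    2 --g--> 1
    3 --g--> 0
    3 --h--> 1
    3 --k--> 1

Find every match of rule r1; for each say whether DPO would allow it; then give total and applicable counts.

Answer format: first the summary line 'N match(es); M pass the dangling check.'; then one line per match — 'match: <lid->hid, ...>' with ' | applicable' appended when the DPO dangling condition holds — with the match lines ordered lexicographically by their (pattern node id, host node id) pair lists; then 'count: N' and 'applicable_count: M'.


2 match(es); 0 pass the dangling check.
match: 0->3, 1->5
match: 0->5, 1->7
count: 2
applicable_count: 0


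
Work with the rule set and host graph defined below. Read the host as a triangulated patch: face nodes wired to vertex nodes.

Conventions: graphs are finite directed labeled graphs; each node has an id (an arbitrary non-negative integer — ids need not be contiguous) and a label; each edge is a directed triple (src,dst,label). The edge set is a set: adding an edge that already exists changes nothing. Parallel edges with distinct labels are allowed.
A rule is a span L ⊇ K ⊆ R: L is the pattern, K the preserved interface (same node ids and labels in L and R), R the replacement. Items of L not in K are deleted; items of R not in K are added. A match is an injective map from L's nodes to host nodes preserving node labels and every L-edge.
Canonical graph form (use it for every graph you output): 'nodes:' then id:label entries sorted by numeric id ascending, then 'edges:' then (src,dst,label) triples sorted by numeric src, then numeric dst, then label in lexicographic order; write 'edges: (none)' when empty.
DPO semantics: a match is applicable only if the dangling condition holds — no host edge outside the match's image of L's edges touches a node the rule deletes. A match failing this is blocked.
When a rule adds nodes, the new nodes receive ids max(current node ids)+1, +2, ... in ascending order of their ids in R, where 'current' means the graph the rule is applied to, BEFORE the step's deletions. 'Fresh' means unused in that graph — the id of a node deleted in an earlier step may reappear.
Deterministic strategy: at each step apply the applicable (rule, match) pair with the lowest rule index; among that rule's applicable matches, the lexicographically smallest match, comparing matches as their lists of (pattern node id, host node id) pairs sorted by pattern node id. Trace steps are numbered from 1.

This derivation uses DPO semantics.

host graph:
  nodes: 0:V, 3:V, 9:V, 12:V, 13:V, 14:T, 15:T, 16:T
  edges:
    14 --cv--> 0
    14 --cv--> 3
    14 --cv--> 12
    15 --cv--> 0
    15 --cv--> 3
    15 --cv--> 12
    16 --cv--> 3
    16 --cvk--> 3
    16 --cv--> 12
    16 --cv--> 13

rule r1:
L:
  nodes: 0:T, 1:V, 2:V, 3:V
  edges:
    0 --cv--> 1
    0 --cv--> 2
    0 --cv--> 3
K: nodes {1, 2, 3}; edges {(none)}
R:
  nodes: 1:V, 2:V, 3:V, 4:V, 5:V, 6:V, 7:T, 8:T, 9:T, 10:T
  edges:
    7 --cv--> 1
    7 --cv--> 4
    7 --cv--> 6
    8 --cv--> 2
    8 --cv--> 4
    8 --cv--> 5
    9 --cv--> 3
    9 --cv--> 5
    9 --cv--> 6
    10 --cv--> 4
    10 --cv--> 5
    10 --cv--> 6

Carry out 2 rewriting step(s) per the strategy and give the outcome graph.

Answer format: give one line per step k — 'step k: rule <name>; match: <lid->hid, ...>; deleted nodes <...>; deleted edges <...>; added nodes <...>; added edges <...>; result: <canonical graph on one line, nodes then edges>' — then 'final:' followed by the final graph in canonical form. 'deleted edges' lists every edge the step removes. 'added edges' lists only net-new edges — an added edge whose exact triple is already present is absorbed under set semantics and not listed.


step 1: rule r1; match: 0->14, 1->0, 2->3, 3->12; deleted nodes 14; deleted edges (14,0,cv); (14,3,cv); (14,12,cv); added nodes 17, 18, 19, 20, 21, 22, 23; added edges (20,0,cv); (20,17,cv); (20,19,cv); (21,3,cv); (21,17,cv); (21,18,cv); (22,12,cv); (22,18,cv); (22,19,cv); (23,17,cv); (23,18,cv); (23,19,cv); result: nodes: 0:V, 3:V, 9:V, 12:V, 13:V, 15:T, 16:T, 17:V, 18:V, 19:V, 20:T, 21:T, 22:T, 23:T edges: (15,0,cv); (15,3,cv); (15,12,cv); (16,3,cv); (16,3,cvk); (16,12,cv); (16,13,cv); (20,0,cv); (20,17,cv); (20,19,cv); (21,3,cv); (21,17,cv); (21,18,cv); (22,12,cv); (22,18,cv); (22,19,cv); (23,17,cv); (23,18,cv); (23,19,cv)
step 2: rule r1; match: 0->15, 1->0, 2->3, 3->12; deleted nodes 15; deleted edges (15,0,cv); (15,3,cv); (15,12,cv); added nodes 24, 25, 26, 27, 28, 29, 30; added edges (27,0,cv); (27,24,cv); (27,26,cv); (28,3,cv); (28,24,cv); (28,25,cv); (29,12,cv); (29,25,cv); (29,26,cv); (30,24,cv); (30,25,cv); (30,26,cv); result: nodes: 0:V, 3:V, 9:V, 12:V, 13:V, 16:T, 17:V, 18:V, 19:V, 20:T, 21:T, 22:T, 23:T, 24:V, 25:V, 26:V, 27:T, 28:T, 29:T, 30:T edges: (16,3,cv); (16,3,cvk); (16,12,cv); (16,13,cv); (20,0,cv); (20,17,cv); (20,19,cv); (21,3,cv); (21,17,cv); (21,18,cv); (22,12,cv); (22,18,cv); (22,19,cv); (23,17,cv); (23,18,cv); (23,19,cv); (27,0,cv); (27,24,cv); (27,26,cv); (28,3,cv); (28,24,cv); (28,25,cv); (29,12,cv); (29,25,cv); (29,26,cv); (30,24,cv); (30,25,cv); (30,26,cv)
final:
nodes: 0:V, 3:V, 9:V, 12:V, 13:V, 16:T, 17:V, 18:V, 19:V, 20:T, 21:T, 22:T, 23:T, 24:V, 25:V, 26:V, 27:T, 28:T, 29:T, 30:T
edges: (16,3,cv); (16,3,cvk); (16,12,cv); (16,13,cv); (20,0,cv); (20,17,cv); (20,19,cv); (21,3,cv); (21,17,cv); (21,18,cv); (22,12,cv); (22,18,cv); (22,19,cv); (23,17,cv); (23,18,cv); (23,19,cv); (27,0,cv); (27,24,cv); (27,26,cv); (28,3,cv); (28,24,cv); (28,25,cv); (29,12,cv); (29,25,cv); (29,26,cv); (30,24,cv); (30,25,cv); (30,26,cv)


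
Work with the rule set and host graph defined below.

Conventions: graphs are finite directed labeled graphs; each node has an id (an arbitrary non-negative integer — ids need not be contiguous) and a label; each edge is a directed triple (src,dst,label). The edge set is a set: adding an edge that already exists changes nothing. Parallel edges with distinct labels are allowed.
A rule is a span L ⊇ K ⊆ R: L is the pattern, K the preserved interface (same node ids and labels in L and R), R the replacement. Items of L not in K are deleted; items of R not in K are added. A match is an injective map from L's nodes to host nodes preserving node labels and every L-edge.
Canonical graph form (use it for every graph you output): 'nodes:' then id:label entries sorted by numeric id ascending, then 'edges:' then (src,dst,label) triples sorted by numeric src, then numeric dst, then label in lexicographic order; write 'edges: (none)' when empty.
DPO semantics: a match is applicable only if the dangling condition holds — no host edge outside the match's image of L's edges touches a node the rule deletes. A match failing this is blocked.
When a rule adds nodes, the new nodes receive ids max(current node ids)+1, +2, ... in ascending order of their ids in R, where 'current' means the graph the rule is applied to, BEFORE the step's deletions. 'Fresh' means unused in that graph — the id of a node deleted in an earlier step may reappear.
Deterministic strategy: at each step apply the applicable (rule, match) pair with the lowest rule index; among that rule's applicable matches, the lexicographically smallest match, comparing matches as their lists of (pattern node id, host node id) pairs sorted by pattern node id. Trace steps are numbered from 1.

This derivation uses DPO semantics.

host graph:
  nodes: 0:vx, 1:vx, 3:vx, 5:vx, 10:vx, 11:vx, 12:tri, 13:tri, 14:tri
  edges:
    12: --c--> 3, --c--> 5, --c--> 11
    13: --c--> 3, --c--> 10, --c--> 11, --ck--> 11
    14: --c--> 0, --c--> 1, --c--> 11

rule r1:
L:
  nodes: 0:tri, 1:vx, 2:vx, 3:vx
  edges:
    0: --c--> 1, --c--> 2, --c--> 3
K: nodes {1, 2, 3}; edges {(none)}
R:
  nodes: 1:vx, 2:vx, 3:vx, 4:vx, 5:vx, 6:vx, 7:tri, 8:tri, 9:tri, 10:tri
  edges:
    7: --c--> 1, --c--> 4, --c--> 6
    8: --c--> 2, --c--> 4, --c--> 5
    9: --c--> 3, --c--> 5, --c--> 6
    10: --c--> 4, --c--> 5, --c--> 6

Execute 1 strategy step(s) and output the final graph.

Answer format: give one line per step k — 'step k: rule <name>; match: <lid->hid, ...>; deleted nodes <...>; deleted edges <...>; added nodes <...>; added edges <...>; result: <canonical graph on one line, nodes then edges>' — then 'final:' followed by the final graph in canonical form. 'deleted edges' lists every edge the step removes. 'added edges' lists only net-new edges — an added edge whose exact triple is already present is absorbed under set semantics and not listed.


step 1: rule r1; match: 0->12, 1->3, 2->5, 3->11; deleted nodes 12; deleted edges (12,3,c); (12,5,c); (12,11,c); added nodes 15, 16, 17, 18, 19, 20, 21; added edges (18,3,c); (18,15,c); (18,17,c); (19,5,c); (19,15,c); (19,16,c); (20,11,c); (20,16,c); (20,17,c); (21,15,c); (21,16,c); (21,17,c); result: nodes: 0:vx, 1:vx, 3:vx, 5:vx, 10:vx, 11:vx, 13:tri, 14:tri, 15:vx, 16:vx, 17:vx, 18:tri, 19:tri, 20:tri, 21:tri edges: (13,3,c); (13,10,c); (13,11,c); (13,11,ck); (14,0,c); (14,1,c); (14,11,c); (18,3,c); (18,15,c); (18,17,c); (19,5,c); (19,15,c); (19,16,c); (20,11,c); (20,16,c); (20,17,c); (21,15,c); (21,16,c); (21,17,c)
final:
nodes: 0:vx, 1:vx, 3:vx, 5:vx, 10:vx, 11:vx, 13:tri, 14:tri, 15:vx, 16:vx, 17:vx, 18:tri, 19:tri, 20:tri, 21:tri
edges: (13,3,c); (13,10,c); (13,11,c); (13,11,ck); (14,0,c); (14,1,c); (14,11,c); (18,3,c); (18,15,c); (18,17,c); (19,5,c); (19,15,c); (19,16,c); (20,11,c); (20,16,c); (20,17,c); (21,15,c); (21,16,c); (21,17,c)


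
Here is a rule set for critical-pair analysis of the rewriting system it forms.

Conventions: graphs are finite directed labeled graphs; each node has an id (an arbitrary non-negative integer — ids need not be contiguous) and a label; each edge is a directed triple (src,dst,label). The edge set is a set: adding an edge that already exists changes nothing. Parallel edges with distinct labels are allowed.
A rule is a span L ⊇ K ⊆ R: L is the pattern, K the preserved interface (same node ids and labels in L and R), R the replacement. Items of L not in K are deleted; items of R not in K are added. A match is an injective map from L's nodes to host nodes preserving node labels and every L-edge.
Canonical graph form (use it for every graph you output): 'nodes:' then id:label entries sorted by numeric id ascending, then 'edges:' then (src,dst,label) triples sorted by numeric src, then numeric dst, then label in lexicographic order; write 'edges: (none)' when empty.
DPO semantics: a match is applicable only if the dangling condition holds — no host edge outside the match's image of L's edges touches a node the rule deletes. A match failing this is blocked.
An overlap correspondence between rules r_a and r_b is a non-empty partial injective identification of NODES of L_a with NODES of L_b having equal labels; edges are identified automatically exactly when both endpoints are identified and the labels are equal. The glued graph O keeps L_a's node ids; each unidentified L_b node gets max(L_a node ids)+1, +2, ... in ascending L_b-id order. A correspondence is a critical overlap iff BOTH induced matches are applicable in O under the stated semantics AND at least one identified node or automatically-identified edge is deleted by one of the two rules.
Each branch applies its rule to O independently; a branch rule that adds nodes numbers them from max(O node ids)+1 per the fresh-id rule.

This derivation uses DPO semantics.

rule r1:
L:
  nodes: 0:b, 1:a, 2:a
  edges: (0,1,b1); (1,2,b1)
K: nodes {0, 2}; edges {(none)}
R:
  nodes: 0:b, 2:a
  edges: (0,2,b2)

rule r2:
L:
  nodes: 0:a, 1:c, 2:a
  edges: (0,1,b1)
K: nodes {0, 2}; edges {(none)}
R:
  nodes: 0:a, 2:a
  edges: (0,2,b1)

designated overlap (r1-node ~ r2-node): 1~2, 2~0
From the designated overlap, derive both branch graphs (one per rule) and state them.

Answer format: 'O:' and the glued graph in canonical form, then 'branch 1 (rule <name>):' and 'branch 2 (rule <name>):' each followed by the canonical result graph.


O:
nodes: 0:b, 1:a, 2:a, 3:c
edges: (0,1,b1); (1,2,b1); (2,3,b1)
branch 1 (rule r1):
nodes: 0:b, 2:a, 3:c
edges: (0,2,b2); (2,3,b1)
branch 2 (rule r2):
nodes: 0:b, 1:a, 2:a
edges: (0,1,b1); (1,2,b1); (2,1,b1)


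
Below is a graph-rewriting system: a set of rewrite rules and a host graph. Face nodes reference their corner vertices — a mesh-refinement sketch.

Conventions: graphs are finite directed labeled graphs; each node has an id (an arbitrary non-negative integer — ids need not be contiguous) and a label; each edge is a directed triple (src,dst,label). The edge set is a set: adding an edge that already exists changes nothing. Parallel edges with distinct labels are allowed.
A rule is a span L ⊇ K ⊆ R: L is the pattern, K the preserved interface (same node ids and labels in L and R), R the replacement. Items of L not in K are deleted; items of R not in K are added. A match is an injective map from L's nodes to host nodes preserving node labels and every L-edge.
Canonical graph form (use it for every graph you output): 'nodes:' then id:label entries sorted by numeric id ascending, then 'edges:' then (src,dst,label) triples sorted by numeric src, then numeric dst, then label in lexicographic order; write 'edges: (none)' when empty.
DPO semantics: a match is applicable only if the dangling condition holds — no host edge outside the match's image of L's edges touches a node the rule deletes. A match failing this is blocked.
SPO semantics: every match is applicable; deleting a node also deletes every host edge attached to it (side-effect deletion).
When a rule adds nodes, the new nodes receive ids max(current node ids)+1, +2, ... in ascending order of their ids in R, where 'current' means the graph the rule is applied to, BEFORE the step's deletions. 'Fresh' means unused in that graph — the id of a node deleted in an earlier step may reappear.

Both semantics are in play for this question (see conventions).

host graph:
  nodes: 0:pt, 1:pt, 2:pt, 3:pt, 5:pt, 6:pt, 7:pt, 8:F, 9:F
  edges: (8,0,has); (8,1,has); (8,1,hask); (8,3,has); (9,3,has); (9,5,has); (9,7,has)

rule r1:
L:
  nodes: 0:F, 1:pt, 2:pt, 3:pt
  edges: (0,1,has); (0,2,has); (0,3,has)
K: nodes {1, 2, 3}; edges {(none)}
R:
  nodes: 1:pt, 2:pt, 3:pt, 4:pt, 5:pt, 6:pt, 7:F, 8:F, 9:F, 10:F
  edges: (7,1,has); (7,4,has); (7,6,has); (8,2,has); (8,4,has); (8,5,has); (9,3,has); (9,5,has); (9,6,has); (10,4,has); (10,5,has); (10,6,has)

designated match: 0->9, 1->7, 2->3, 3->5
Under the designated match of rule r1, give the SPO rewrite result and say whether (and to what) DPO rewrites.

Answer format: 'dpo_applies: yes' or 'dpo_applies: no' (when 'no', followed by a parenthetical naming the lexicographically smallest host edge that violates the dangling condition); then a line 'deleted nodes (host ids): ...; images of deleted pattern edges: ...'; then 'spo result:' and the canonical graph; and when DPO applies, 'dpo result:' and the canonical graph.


dpo_applies: yes
deleted nodes (host ids): 9; images of deleted pattern edges: (9,3,has); (9,5,has); (9,7,has)
spo result:
nodes: 0:pt, 1:pt, 2:pt, 3:pt, 5:pt, 6:pt, 7:pt, 8:F, 10:pt, 11:pt, 12:pt, 13:F, 14:F, 15:F, 16:F
edges: (8,0,has); (8,1,has); (8,1,hask); (8,3,has); (13,7,has); (13,10,has); (13,12,has); (14,3,has); (14,10,has); (14,11,has); (15,5,has); (15,11,has); (15,12,has); (16,10,has); (16,11,has); (16,12,has)
dpo result:
nodes: 0:pt, 1:pt, 2:pt, 3:pt, 5:pt, 6:pt, 7:pt, 8:F, 10:pt, 11:pt, 12:pt, 13:F, 14:F, 15:F, 16:F
edges: (8,0,has); (8,1,has); (8,1,hask); (8,3,has); (13,7,has); (13,10,has); (13,12,has); (14,3,has); (14,10,has); (14,11,has); (15,5,has); (15,11,has); (15,12,has); (16,10,has); (16,11,has); (16,12,has)


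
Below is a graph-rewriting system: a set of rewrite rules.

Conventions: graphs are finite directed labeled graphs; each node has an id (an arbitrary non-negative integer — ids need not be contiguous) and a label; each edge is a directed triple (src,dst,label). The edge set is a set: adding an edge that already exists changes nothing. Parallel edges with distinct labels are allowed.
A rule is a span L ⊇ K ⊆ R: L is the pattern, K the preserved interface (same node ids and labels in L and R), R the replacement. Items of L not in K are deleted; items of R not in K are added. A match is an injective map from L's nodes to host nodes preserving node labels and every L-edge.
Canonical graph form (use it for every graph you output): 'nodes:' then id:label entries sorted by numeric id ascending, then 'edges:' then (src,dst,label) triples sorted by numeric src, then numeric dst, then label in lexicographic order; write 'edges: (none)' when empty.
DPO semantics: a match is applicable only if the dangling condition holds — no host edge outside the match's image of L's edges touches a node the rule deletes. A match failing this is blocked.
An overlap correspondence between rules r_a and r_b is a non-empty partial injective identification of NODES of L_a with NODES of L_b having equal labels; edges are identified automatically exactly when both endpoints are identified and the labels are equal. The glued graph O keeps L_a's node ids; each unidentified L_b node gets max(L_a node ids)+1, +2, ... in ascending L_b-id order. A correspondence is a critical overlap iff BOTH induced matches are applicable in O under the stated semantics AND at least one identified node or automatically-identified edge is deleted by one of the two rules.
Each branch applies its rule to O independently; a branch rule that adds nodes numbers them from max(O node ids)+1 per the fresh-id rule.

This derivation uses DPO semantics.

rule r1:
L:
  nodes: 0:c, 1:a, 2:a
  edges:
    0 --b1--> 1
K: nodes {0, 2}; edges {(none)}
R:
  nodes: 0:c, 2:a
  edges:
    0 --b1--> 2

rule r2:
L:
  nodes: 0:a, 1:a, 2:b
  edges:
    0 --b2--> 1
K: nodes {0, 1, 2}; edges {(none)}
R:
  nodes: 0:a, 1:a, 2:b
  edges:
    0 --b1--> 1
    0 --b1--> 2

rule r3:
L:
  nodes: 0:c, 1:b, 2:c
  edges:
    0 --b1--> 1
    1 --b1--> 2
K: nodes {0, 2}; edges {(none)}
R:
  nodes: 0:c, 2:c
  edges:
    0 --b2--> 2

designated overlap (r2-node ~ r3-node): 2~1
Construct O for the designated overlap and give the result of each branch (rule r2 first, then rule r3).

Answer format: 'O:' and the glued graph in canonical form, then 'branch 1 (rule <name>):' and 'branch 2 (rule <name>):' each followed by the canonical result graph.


O:
nodes: 0:a, 1:a, 2:b, 3:c, 4:c
edges: (0,1,b2); (2,4,b1); (3,2,b1)
branch 1 (rule r2):
nodes: 0:a, 1:a, 2:b, 3:c, 4:c
edges: (0,1,b1); (0,2,b1); (2,4,b1); (3,2,b1)
branch 2 (rule r3):
nodes: 0:a, 1:a, 3:c, 4:c
edges: (0,1,b2); (3,4,b2)


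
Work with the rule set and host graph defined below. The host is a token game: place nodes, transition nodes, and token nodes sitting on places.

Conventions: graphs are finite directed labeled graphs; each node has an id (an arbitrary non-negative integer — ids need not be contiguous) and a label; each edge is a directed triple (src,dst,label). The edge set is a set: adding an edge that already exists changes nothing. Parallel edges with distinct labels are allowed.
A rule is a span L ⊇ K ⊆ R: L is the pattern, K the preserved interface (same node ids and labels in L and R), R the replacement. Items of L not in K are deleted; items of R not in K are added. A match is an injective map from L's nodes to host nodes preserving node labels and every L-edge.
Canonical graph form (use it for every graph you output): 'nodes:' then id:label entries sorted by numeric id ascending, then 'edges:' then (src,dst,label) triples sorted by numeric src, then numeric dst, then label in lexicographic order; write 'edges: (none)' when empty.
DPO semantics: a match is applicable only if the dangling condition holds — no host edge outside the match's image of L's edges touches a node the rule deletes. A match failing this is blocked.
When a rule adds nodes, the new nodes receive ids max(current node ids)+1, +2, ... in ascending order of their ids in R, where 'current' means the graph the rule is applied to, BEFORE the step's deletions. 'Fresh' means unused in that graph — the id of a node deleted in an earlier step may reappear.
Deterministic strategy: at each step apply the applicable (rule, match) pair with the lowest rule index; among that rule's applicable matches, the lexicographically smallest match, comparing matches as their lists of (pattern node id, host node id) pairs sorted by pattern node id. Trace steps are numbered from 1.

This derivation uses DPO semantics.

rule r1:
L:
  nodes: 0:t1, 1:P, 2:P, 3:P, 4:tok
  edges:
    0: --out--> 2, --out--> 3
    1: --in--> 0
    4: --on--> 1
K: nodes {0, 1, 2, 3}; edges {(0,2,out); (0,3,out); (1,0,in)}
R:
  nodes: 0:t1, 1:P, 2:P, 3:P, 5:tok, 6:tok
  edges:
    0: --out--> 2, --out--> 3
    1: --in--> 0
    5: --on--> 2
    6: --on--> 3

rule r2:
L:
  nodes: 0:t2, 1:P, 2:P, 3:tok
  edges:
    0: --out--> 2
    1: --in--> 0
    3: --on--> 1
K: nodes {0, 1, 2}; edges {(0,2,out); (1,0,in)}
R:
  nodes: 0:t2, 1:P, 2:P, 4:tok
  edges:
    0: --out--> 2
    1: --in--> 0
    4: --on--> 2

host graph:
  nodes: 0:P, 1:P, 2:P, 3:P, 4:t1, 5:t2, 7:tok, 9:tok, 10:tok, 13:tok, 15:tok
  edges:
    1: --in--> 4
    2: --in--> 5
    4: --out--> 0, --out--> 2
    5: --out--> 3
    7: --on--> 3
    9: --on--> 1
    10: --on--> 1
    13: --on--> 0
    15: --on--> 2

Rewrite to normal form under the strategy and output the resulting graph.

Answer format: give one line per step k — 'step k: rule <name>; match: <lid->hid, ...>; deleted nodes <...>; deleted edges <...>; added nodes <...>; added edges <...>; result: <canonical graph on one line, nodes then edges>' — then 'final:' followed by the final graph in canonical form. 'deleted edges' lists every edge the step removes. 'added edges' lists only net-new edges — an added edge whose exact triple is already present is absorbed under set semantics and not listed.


step 1: rule r1; match: 0->4, 1->1, 2->0, 3->2, 4->9; deleted nodes 9; deleted edges (9,1,on); added nodes 16, 17; added edges (16,0,on); (17,2,on); result: nodes: 0:P, 1:P, 2:P, 3:P, 4:t1, 5:t2, 7:tok, 10:tok, 13:tok, 15:tok, 16:tok, 17:tok edges: (1,4,in); (2,5,in); (4,0,out); (4,2,out); (5,3,out); (7,3,on); (10,1,on); (13,0,on); (15,2,on); (16,0,on); (17,2,on)
step 2: rule r1; match: 0->4, 1->1, 2->0, 3->2, 4->10; deleted nodes 10; deleted edges (10,1,on); added nodes 18, 19; added edges (18,0,on); (19,2,on); result: nodes: 0:P, 1:P, 2:P, 3:P, 4:t1, 5:t2, 7:tok, 13:tok, 15:tok, 16:tok, 17:tok, 18:tok, 19:tok edges: (1,4,in); (2,5,in); (4,0,out); (4,2,out); (5,3,out); (7,3,on); (13,0,on); (15,2,on); (16,0,on); (17,2,on); (18,0,on); (19,2,on)
step 3: rule r2; match: 0->5, 1->2, 2->3, 3->15; deleted nodes 15; deleted edges (15,2,on); added nodes 20; added edges (20,3,on); result: nodes: 0:P, 1:P, 2:P, 3:P, 4:t1, 5:t2, 7:tok, 13:tok, 16:tok, 17:tok, 18:tok, 19:tok, 20:tok edges: (1,4,in); (2,5,in); (4,0,out); (4,2,out); (5,3,out); (7,3,on); (13,0,on); (16,0,on); (17,2,on); (18,0,on); (19,2,on); (20,3,on)
step 4: rule r2; match: 0->5, 1->2, 2->3, 3->17; deleted nodes 17; deleted edges (17,2,on); added nodes 21; added edges (21,3,on); result: nodes: 0:P, 1:P, 2:P, 3:P, 4:t1, 5:t2, 7:tok, 13:tok, 16:tok, 18:tok, 19:tok, 20:tok, 21:tok edges: (1,4,in); (2,5,in); (4,0,out); (4,2,out); (5,3,out); (7,3,on); (13,0,on); (16,0,on); (18,0,on); (19,2,on); (20,3,on); (21,3,on)
step 5: rule r2; match: 0->5, 1->2, 2->3, 3->19; deleted nodes 19; deleted edges (19,2,on); added nodes 22; added edges (22,3,on); result: nodes: 0:P, 1:P, 2:P, 3:P, 4:t1, 5:t2, 7:tok, 13:tok, 16:tok, 18:tok, 20:tok, 21:tok, 22:tok edges: (1,4,in); (2,5,in); (4,0,out); (4,2,out); (5,3,out); (7,3,on); (13,0,on); (16,0,on); (18,0,on); (20,3,on); (21,3,on); (22,3,on)
final:
nodes: 0:P, 1:P, 2:P, 3:P, 4:t1, 5:t2, 7:tok, 13:tok, 16:tok, 18:tok, 20:tok, 21:tok, 22:tok
edges: (1,4,in); (2,5,in); (4,0,out); (4,2,out); (5,3,out); (7,3,on); (13,0,on); (16,0,on); (18,0,on); (20,3,on); (21,3,on); (22,3,on)
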